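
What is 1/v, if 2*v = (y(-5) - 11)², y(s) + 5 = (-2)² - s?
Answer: 2/49 ≈ 0.040816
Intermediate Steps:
y(s) = -1 - s (y(s) = -5 + ((-2)² - s) = -5 + (4 - s) = -1 - s)
v = 49/2 (v = ((-1 - 1*(-5)) - 11)²/2 = ((-1 + 5) - 11)²/2 = (4 - 11)²/2 = (½)*(-7)² = (½)*49 = 49/2 ≈ 24.500)
1/v = 1/(49/2) = 2/49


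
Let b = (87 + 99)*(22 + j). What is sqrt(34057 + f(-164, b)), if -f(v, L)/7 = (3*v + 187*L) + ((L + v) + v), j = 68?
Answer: I*sqrt(21990043) ≈ 4689.4*I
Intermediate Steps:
b = 16740 (b = (87 + 99)*(22 + 68) = 186*90 = 16740)
f(v, L) = -1316*L - 35*v (f(v, L) = -7*((3*v + 187*L) + ((L + v) + v)) = -7*((3*v + 187*L) + (L + 2*v)) = -7*(5*v + 188*L) = -1316*L - 35*v)
sqrt(34057 + f(-164, b)) = sqrt(34057 + (-1316*16740 - 35*(-164))) = sqrt(34057 + (-22029840 + 5740)) = sqrt(34057 - 22024100) = sqrt(-21990043) = I*sqrt(21990043)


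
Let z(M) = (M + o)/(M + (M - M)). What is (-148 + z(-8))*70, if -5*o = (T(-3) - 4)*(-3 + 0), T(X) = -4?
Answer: -10248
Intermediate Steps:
o = -24/5 (o = -(-4 - 4)*(-3 + 0)/5 = -(-8)*(-3)/5 = -⅕*24 = -24/5 ≈ -4.8000)
z(M) = (-24/5 + M)/M (z(M) = (M - 24/5)/(M + (M - M)) = (-24/5 + M)/(M + 0) = (-24/5 + M)/M)
(-148 + z(-8))*70 = (-148 + (-24/5 - 8)/(-8))*70 = (-148 - ⅛*(-64/5))*70 = (-148 + 8/5)*70 = -732/5*70 = -10248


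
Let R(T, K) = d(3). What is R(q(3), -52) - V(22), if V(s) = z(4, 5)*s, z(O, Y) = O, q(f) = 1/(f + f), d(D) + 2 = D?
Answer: -87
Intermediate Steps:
d(D) = -2 + D
q(f) = 1/(2*f)
R(T, K) = 1 (R(T, K) = -2 + 3 = 1)
V(s) = 4*s
R(q(3), -52) - V(22) = 1 - 4*22 = 1 - 1*88 = 1 - 88 = -87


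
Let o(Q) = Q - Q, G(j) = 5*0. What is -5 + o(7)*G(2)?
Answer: -5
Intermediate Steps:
G(j) = 0
o(Q) = 0
-5 + o(7)*G(2) = -5 + 0*0 = -5 + 0 = -5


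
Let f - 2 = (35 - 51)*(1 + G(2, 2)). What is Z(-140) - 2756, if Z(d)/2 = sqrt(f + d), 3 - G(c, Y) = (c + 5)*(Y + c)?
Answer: -2756 + 2*sqrt(246) ≈ -2724.6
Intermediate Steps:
G(c, Y) = 3 - (5 + c)*(Y + c) (G(c, Y) = 3 - (c + 5)*(Y + c) = 3 - (5 + c)*(Y + c))
f = 386 (f = 2 + (35 - 51)*(1 + (3 - 1*2**2 - 5*2 - 5*2 - 1*2*2)) = 2 - 16*(1 + (3 - 1*4 - 10 - 10 - 4)) = 2 - 16*(1 + (3 - 4 - 10 - 10 - 4)) = 2 - 16*(1 - 25) = 2 - 16*(-24) = 2 + 384 = 386)
Z(d) = 2*sqrt(386 + d)
Z(-140) - 2756 = 2*sqrt(386 - 140) - 2756 = 2*sqrt(246) - 2756 = -2756 + 2*sqrt(246)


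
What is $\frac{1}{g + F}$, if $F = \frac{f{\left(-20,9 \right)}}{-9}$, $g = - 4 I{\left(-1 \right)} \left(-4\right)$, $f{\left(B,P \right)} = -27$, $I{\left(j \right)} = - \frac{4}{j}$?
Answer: $\frac{1}{67} \approx 0.014925$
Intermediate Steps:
$g = 64$ ($g = - 4 \left(- \frac{4}{-1}\right) \left(-4\right) = - 4 \left(\left(-4\right) \left(-1\right)\right) \left(-4\right) = \left(-4\right) 4 \left(-4\right) = \left(-16\right) \left(-4\right) = 64$)
$F = 3$ ($F = - \frac{27}{-9} = \left(-27\right) \left(- \frac{1}{9}\right) = 3$)
$\frac{1}{g + F} = \frac{1}{64 + 3} = \frac{1}{67}$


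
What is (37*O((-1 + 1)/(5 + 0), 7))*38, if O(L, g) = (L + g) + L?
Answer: 9842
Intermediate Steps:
O(L, g) = g + 2*L
(37*O((-1 + 1)/(5 + 0), 7))*38 = (37*(7 + 2*((-1 + 1)/(5 + 0))))*38 = (37*(7 + 2*(0/5)))*38 = (37*(7 + 2*(0*(1/5))))*38 = (37*(7 + 2*0))*38 = (37*(7 + 0))*38 = (37*7)*38 = 259*38 = 9842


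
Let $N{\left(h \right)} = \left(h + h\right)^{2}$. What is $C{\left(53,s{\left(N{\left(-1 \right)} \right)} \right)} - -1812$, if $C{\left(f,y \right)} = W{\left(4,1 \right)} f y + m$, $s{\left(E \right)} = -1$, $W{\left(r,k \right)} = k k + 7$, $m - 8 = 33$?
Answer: $1429$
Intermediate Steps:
$m = 41$ ($m = 8 + 33 = 41$)
$N{\left(h \right)} = 4 h^{2}$ ($N{\left(h \right)} = \left(2 h\right)^{2} = 4 h^{2}$)
$W{\left(r,k \right)} = 7 + k^{2}$ ($W{\left(r,k \right)} = k^{2} + 7 = 7 + k^{2}$)
$C{\left(f,y \right)} = 41 + 8 f y$ ($C{\left(f,y \right)} = \left(7 + 1^{2}\right) f y + 41 = \left(7 + 1\right) f y + 41 = 8 f y + 41 = 41 + 8 f y$)
$C{\left(53,s{\left(N{\left(-1 \right)} \right)} \right)} - -1812 = \left(41 + 8 \cdot 53 \left(-1\right)\right) - -1812 = \left(41 - 424\right) + 1812 = -383 + 1812 = 1429$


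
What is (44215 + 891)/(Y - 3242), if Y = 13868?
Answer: 22553/5313 ≈ 4.2449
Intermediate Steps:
(44215 + 891)/(Y - 3242) = (44215 + 891)/(13868 - 3242) = 45106/10626 = 45106*(1/10626) = 22553/5313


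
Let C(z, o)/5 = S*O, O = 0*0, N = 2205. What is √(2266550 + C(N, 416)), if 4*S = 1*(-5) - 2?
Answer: 5*√90662 ≈ 1505.5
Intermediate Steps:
O = 0
S = -7/4 (S = (1*(-5) - 2)/4 = (-5 - 2)/4 = (¼)*(-7) = -7/4 ≈ -1.7500)
C(z, o) = 0 (C(z, o) = 5*(-7/4*0) = 5*0 = 0)
√(2266550 + C(N, 416)) = √(2266550 + 0) = √2266550 = 5*√90662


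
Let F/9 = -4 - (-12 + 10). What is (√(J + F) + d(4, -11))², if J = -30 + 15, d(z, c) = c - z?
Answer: (15 - I*√33)² ≈ 192.0 - 172.34*I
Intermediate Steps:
J = -15
F = -18 (F = 9*(-4 - (-12 + 10)) = 9*(-4 - 1*(-2)) = 9*(-4 + 2) = 9*(-2) = -18)
(√(J + F) + d(4, -11))² = (√(-15 - 18) + (-11 - 1*4))² = (√(-33) + (-11 - 4))² = (I*√33 - 15)² = (-15 + I*√33)²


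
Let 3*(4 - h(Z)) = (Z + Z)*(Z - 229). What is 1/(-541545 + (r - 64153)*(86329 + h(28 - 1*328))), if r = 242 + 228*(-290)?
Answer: 1/2530771932 ≈ 3.9514e-10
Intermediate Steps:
h(Z) = 4 - 2*Z*(-229 + Z)/3 (h(Z) = 4 - (Z + Z)*(Z - 229)/3 = 4 - 2*Z*(-229 + Z)/3)
r = -65878 (r = 242 - 66120 = -65878)
1/(-541545 + (r - 64153)*(86329 + h(28 - 1*328))) = 1/(-541545 + (-65878 - 64153)*(86329 + (4 - 2*(28 - 1*328)²/3 + 458*(28 - 1*328)/3))) = 1/(-541545 - 130031*(86329 + (4 - 2*(28 - 328)²/3 + 458*(28 - 328)/3))) = 1/(-541545 - 130031*(86329 + (4 - ⅔*(-300)² + (458/3)*(-300)))) = 1/(-541545 - 130031*(86329 + (4 - ⅔*90000 - 45800))) = 1/(-541545 - 130031*(86329 + (4 - 60000 - 45800))) = 1/(-541545 - 130031*(86329 - 105796)) = 1/(-541545 - 130031*(-19467)) = 1/(-541545 + 2531313477) = 1/2530771932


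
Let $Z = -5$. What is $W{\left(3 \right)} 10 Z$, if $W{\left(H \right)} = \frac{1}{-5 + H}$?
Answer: $25$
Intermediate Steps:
$W{\left(3 \right)} 10 Z = \frac{1}{-5 + 3} \cdot 10 \left(-5\right) = \frac{1}{-2} \cdot 10 \left(-5\right) = \left(- \frac{1}{2}\right) 10 \left(-5\right) = \left(-5\right) \left(-5\right) = 25$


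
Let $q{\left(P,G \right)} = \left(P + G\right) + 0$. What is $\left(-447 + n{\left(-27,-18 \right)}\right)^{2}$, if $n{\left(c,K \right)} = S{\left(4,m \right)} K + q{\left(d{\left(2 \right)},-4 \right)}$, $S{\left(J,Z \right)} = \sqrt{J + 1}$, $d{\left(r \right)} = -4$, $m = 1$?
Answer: $208645 + 16380 \sqrt{5} \approx 2.4527 \cdot 10^{5}$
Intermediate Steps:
$S{\left(J,Z \right)} = \sqrt{1 + J}$
$q{\left(P,G \right)} = G + P$ ($q{\left(P,G \right)} = \left(G + P\right) + 0 = G + P$)
$n{\left(c,K \right)} = -8 + K \sqrt{5}$ ($n{\left(c,K \right)} = \sqrt{1 + 4} K - 8 = \sqrt{5} K - 8 = K \sqrt{5} - 8 = -8 + K \sqrt{5}$)
$\left(-447 + n{\left(-27,-18 \right)}\right)^{2} = \left(-447 - \left(8 + 18 \sqrt{5}\right)\right)^{2} = \left(-455 - 18 \sqrt{5}\right)^{2}$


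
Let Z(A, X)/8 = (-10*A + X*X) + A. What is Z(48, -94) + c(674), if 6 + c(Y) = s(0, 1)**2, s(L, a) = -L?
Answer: 67226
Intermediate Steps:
Z(A, X) = -72*A + 8*X**2 (Z(A, X) = 8*((-10*A + X*X) + A) = 8*((-10*A + X**2) + A) = 8*((X**2 - 10*A) + A) = 8*(X**2 - 9*A) = -72*A + 8*X**2)
c(Y) = -6 (c(Y) = -6 + (-1*0)**2 = -6 + 0**2 = -6 + 0 = -6)
Z(48, -94) + c(674) = (-72*48 + 8*(-94)**2) - 6 = (-3456 + 8*8836) - 6 = (-3456 + 70688) - 6 = 67232 - 6 = 67226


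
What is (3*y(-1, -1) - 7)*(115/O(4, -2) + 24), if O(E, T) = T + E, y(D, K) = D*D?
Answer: -326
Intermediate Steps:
y(D, K) = D²
O(E, T) = E + T
(3*y(-1, -1) - 7)*(115/O(4, -2) + 24) = (3*(-1)² - 7)*(115/(4 - 2) + 24) = (3*1 - 7)*(115/2 + 24) = (3 - 7)*(115*(½) + 24) = -4*(115/2 + 24) = -4*163/2 = -326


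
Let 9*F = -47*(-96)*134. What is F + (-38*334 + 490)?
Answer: 164930/3 ≈ 54977.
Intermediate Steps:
F = 201536/3 (F = (-47*(-96)*134)/9 = (4512*134)/9 = (⅑)*604608 = 201536/3 ≈ 67179.)
F + (-38*334 + 490) = 201536/3 + (-38*334 + 490) = 201536/3 + (-12692 + 490) = 201536/3 - 12202 = 164930/3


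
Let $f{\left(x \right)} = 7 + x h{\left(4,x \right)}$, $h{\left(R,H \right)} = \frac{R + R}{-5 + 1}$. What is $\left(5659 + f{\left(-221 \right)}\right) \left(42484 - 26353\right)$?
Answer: $98528148$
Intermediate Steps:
$h{\left(R,H \right)} = - \frac{R}{2}$ ($h{\left(R,H \right)} = \frac{2 R}{-4} = 2 R \left(- \frac{1}{4}\right) = - \frac{R}{2}$)
$f{\left(x \right)} = 7 - 2 x$ ($f{\left(x \right)} = 7 + x \left(\left(- \frac{1}{2}\right) 4\right) = 7 + x \left(-2\right) = 7 - 2 x$)
$\left(5659 + f{\left(-221 \right)}\right) \left(42484 - 26353\right) = \left(5659 + \left(7 - -442\right)\right) \left(42484 - 26353\right) = \left(5659 + \left(7 + 442\right)\right) 16131 = \left(5659 + 449\right) 16131 = 6108 \cdot 16131 = 98528148$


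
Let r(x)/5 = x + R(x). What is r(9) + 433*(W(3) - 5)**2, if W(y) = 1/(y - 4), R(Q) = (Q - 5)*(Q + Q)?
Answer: 15993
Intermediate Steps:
R(Q) = 2*Q*(-5 + Q) (R(Q) = (-5 + Q)*(2*Q) = 2*Q*(-5 + Q))
W(y) = 1/(-4 + y)
r(x) = 5*x + 10*x*(-5 + x) (r(x) = 5*(x + 2*x*(-5 + x)) = 5*x + 10*x*(-5 + x))
r(9) + 433*(W(3) - 5)**2 = 5*9*(-9 + 2*9) + 433*(1/(-4 + 3) - 5)**2 = 5*9*(-9 + 18) + 433*(1/(-1) - 5)**2 = 5*9*9 + 433*(-1 - 5)**2 = 405 + 433*(-6)**2 = 405 + 433*36 = 405 + 15588 = 15993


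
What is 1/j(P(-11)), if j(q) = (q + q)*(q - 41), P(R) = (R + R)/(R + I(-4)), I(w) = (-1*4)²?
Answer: 25/9988 ≈ 0.0025030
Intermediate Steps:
I(w) = 16 (I(w) = (-4)² = 16)
P(R) = 2*R/(16 + R) (P(R) = (R + R)/(R + 16) = (2*R)/(16 + R) = 2*R/(16 + R))
j(q) = 2*q*(-41 + q) (j(q) = (2*q)*(-41 + q) = 2*q*(-41 + q))
1/j(P(-11)) = 1/(2*(2*(-11)/(16 - 11))*(-41 + 2*(-11)/(16 - 11))) = 1/(2*(2*(-11)/5)*(-41 + 2*(-11)/5)) = 1/(2*(2*(-11)*(⅕))*(-41 + 2*(-11)*(⅕))) = 1/(2*(-22/5)*(-41 - 22/5)) = 1/(2*(-22/5)*(-227/5)) = 1/(9988/25) = 25/9988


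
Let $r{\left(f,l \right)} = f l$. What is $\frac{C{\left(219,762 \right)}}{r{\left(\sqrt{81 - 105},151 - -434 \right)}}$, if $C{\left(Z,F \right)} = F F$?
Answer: $- \frac{16129 i \sqrt{6}}{195} \approx - 202.6 i$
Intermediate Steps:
$C{\left(Z,F \right)} = F^{2}$
$\frac{C{\left(219,762 \right)}}{r{\left(\sqrt{81 - 105},151 - -434 \right)}} = \frac{762^{2}}{\sqrt{81 - 105} \left(151 - -434\right)} = \frac{580644}{\sqrt{-24} \left(151 + 434\right)} = \frac{580644}{2 i \sqrt{6} \cdot 585} = \frac{580644}{1170 i \sqrt{6}} = 580644 \left(- \frac{i \sqrt{6}}{7020}\right) = - \frac{16129 i \sqrt{6}}{195}$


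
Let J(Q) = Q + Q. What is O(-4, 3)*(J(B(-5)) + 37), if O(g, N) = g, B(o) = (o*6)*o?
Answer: -1348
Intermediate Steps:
B(o) = 6*o² (B(o) = (6*o)*o = 6*o²)
J(Q) = 2*Q
O(-4, 3)*(J(B(-5)) + 37) = -4*(2*(6*(-5)²) + 37) = -4*(2*(6*25) + 37) = -4*(2*150 + 37) = -4*(300 + 37) = -4*337 = -1348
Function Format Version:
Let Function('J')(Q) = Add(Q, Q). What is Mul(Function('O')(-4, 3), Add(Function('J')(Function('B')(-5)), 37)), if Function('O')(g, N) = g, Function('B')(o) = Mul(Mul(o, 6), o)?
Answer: -1348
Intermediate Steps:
Function('B')(o) = Mul(6, Pow(o, 2)) (Function('B')(o) = Mul(Mul(6, o), o) = Mul(6, Pow(o, 2)))
Function('J')(Q) = Mul(2, Q)
Mul(Function('O')(-4, 3), Add(Function('J')(Function('B')(-5)), 37)) = Mul(-4, Add(Mul(2, Mul(6, Pow(-5, 2))), 37)) = Mul(-4, Add(Mul(2, Mul(6, 25)), 37)) = Mul(-4, Add(Mul(2, 150), 37)) = Mul(-4, Add(300, 37)) = Mul(-4, 337) = -1348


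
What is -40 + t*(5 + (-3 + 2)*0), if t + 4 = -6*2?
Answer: -120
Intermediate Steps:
t = -16 (t = -4 - 6*2 = -4 - 12 = -16)
-40 + t*(5 + (-3 + 2)*0) = -40 - 16*(5 + (-3 + 2)*0) = -40 - 16*(5 - 1*0) = -40 - 16*(5 + 0) = -40 - 16*5 = -40 - 80 = -120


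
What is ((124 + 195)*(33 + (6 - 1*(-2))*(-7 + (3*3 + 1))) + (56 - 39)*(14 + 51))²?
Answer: 372026944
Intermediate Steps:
((124 + 195)*(33 + (6 - 1*(-2))*(-7 + (3*3 + 1))) + (56 - 39)*(14 + 51))² = (319*(33 + (6 + 2)*(-7 + (9 + 1))) + 17*65)² = (319*(33 + 8*(-7 + 10)) + 1105)² = (319*(33 + 8*3) + 1105)² = (319*(33 + 24) + 1105)² = (319*57 + 1105)² = (18183 + 1105)² = 19288² = 372026944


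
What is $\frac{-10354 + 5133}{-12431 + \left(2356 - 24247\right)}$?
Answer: $\frac{5221}{34322} \approx 0.15212$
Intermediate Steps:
$\frac{-10354 + 5133}{-12431 + \left(2356 - 24247\right)} = - \frac{5221}{-12431 - 21891} = - \frac{5221}{-34322} = \left(-5221\right) \left(- \frac{1}{34322}\right) = \frac{5221}{34322}$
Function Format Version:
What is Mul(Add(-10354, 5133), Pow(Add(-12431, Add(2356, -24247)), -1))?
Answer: Rational(5221, 34322) ≈ 0.15212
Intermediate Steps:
Mul(Add(-10354, 5133), Pow(Add(-12431, Add(2356, -24247)), -1)) = Mul(-5221, Pow(Add(-12431, -21891), -1)) = Mul(-5221, Pow(-34322, -1)) = Mul(-5221, Rational(-1, 34322)) = Rational(5221, 34322)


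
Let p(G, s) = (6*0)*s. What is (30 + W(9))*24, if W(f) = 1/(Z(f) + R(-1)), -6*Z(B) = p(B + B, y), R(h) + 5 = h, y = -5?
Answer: 716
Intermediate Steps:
R(h) = -5 + h
p(G, s) = 0 (p(G, s) = 0*s = 0)
Z(B) = 0 (Z(B) = -1/6*0 = 0)
W(f) = -1/6 (W(f) = 1/(0 + (-5 - 1)) = 1/(0 - 6) = 1/(-6) = -1/6)
(30 + W(9))*24 = (30 - 1/6)*24 = (179/6)*24 = 716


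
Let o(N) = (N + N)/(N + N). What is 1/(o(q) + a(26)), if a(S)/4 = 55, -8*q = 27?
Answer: 1/221 ≈ 0.0045249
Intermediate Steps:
q = -27/8 (q = -⅛*27 = -27/8 ≈ -3.3750)
a(S) = 220 (a(S) = 4*55 = 220)
o(N) = 1 (o(N) = (2*N)/((2*N)) = (2*N)*(1/(2*N)) = 1)
1/(o(q) + a(26)) = 1/(1 + 220) = 1/221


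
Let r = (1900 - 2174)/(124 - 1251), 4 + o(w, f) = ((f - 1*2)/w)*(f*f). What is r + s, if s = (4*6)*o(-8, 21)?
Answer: -28437317/1127 ≈ -25233.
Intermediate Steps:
o(w, f) = -4 + f**2*(-2 + f)/w (o(w, f) = -4 + ((f - 1*2)/w)*(f*f) = -4 + ((f - 2)/w)*f**2 = -4 + ((-2 + f)/w)*f**2 = -4 + f**2*(-2 + f)/w)
s = -25233 (s = (4*6)*((21**3 - 4*(-8) - 2*21**2)/(-8)) = 24*(-(9261 + 32 - 2*441)/8) = 24*(-(9261 + 32 - 882)/8) = 24*(-1/8*8411) = 24*(-8411/8) = -25233)
r = 274/1127 (r = -274/(-1127) = -274*(-1/1127) = 274/1127 ≈ 0.24312)
r + s = 274/1127 - 25233 = -28437317/1127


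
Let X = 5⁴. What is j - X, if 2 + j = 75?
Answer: -552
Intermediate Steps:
j = 73 (j = -2 + 75 = 73)
X = 625
j - X = 73 - 1*625 = 73 - 625 = -552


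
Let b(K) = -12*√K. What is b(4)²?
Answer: 576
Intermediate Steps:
b(4)² = (-12*√4)² = (-12*2)² = (-24)² = 576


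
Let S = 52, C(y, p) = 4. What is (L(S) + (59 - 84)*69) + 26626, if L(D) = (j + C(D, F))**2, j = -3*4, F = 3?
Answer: 24965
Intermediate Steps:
j = -12
L(D) = 64 (L(D) = (-12 + 4)**2 = (-8)**2 = 64)
(L(S) + (59 - 84)*69) + 26626 = (64 + (59 - 84)*69) + 26626 = (64 - 25*69) + 26626 = (64 - 1725) + 26626 = -1661 + 26626 = 24965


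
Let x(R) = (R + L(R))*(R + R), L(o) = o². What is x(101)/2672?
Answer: 520251/668 ≈ 778.82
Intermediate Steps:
x(R) = 2*R*(R + R²) (x(R) = (R + R²)*(R + R) = (R + R²)*(2*R) = 2*R*(R + R²))
x(101)/2672 = (2*101²*(1 + 101))/2672 = (2*10201*102)*(1/2672) = 2081004*(1/2672) = 520251/668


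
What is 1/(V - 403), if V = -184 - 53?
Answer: -1/640 ≈ -0.0015625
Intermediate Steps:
V = -237
1/(V - 403) = 1/(-237 - 403) = 1/(-640) = -1/640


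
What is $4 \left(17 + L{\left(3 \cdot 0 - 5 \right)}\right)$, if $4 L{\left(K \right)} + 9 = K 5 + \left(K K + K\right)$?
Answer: $54$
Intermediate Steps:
$L{\left(K \right)} = - \frac{9}{4} + \frac{K^{2}}{4} + \frac{3 K}{2}$ ($L{\left(K \right)} = - \frac{9}{4} + \frac{K 5 + \left(K K + K\right)}{4} = - \frac{9}{4} + \frac{5 K + \left(K^{2} + K\right)}{4} = - \frac{9}{4} + \frac{5 K + \left(K + K^{2}\right)}{4} = - \frac{9}{4} + \frac{K^{2} + 6 K}{4} = - \frac{9}{4} + \left(\frac{K^{2}}{4} + \frac{3 K}{2}\right) = - \frac{9}{4} + \frac{K^{2}}{4} + \frac{3 K}{2}$)
$4 \left(17 + L{\left(3 \cdot 0 - 5 \right)}\right) = 4 \left(17 + \left(- \frac{9}{4} + \frac{\left(3 \cdot 0 - 5\right)^{2}}{4} + \frac{3 \left(3 \cdot 0 - 5\right)}{2}\right)\right) = 4 \left(17 + \left(- \frac{9}{4} + \frac{\left(0 - 5\right)^{2}}{4} + \frac{3 \left(0 - 5\right)}{2}\right)\right) = 4 \left(17 + \left(- \frac{9}{4} + \frac{\left(-5\right)^{2}}{4} + \frac{3}{2} \left(-5\right)\right)\right) = 4 \left(17 - \frac{7}{2}\right) = 4 \cdot \frac{27}{2} = 54$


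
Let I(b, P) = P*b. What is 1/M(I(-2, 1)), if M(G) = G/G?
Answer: 1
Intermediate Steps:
M(G) = 1
1/M(I(-2, 1)) = 1/1 = 1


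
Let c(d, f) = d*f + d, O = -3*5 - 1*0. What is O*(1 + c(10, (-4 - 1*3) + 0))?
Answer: 885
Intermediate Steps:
O = -15 (O = -15 + 0 = -15)
c(d, f) = d + d*f
O*(1 + c(10, (-4 - 1*3) + 0)) = -15*(1 + 10*(1 + ((-4 - 1*3) + 0))) = -15*(1 + 10*(1 + ((-4 - 3) + 0))) = -15*(1 + 10*(1 + (-7 + 0))) = -15*(1 + 10*(1 - 7)) = -15*(1 + 10*(-6)) = -15*(1 - 60) = -15*(-59) = 885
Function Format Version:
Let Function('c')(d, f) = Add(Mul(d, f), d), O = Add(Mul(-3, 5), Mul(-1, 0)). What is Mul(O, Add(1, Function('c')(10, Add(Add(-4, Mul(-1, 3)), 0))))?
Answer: 885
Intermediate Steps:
O = -15 (O = Add(-15, 0) = -15)
Function('c')(d, f) = Add(d, Mul(d, f))
Mul(O, Add(1, Function('c')(10, Add(Add(-4, Mul(-1, 3)), 0)))) = Mul(-15, Add(1, Mul(10, Add(1, Add(Add(-4, Mul(-1, 3)), 0))))) = Mul(-15, Add(1, Mul(10, Add(1, Add(Add(-4, -3), 0))))) = Mul(-15, Add(1, Mul(10, Add(1, Add(-7, 0))))) = Mul(-15, Add(1, Mul(10, Add(1, -7)))) = Mul(-15, Add(1, Mul(10, -6))) = Mul(-15, Add(1, -60)) = Mul(-15, -59) = 885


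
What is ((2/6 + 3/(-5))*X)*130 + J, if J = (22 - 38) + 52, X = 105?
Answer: -3604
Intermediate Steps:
J = 36 (J = -16 + 52 = 36)
((2/6 + 3/(-5))*X)*130 + J = ((2/6 + 3/(-5))*105)*130 + 36 = ((2*(1/6) + 3*(-1/5))*105)*130 + 36 = ((1/3 - 3/5)*105)*130 + 36 = -4/15*105*130 + 36 = -28*130 + 36 = -3640 + 36 = -3604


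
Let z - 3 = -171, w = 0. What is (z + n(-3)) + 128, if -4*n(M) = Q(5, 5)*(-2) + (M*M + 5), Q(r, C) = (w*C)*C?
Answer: -87/2 ≈ -43.500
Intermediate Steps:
Q(r, C) = 0 (Q(r, C) = (0*C)*C = 0*C = 0)
z = -168 (z = 3 - 171 = -168)
n(M) = -5/4 - M²/4 (n(M) = -(0*(-2) + (M*M + 5))/4 = -(0 + (M² + 5))/4 = -(0 + (5 + M²))/4 = -(5 + M²)/4 = -5/4 - M²/4)
(z + n(-3)) + 128 = (-168 + (-5/4 - ¼*(-3)²)) + 128 = (-168 + (-5/4 - ¼*9)) + 128 = (-168 + (-5/4 - 9/4)) + 128 = (-168 - 7/2) + 128 = -343/2 + 128 = -87/2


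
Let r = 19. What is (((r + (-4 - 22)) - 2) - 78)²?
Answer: 7569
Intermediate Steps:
(((r + (-4 - 22)) - 2) - 78)² = (((19 + (-4 - 22)) - 2) - 78)² = (((19 - 26) - 2) - 78)² = ((-7 - 2) - 78)² = (-9 - 78)² = (-87)² = 7569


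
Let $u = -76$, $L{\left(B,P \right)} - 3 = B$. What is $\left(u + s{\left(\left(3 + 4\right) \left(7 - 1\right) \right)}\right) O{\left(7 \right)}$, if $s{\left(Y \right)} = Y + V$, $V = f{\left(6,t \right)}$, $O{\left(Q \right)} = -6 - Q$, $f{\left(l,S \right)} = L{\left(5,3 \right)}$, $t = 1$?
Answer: $338$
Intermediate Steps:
$L{\left(B,P \right)} = 3 + B$
$f{\left(l,S \right)} = 8$ ($f{\left(l,S \right)} = 3 + 5 = 8$)
$V = 8$
$s{\left(Y \right)} = 8 + Y$ ($s{\left(Y \right)} = Y + 8 = 8 + Y$)
$\left(u + s{\left(\left(3 + 4\right) \left(7 - 1\right) \right)}\right) O{\left(7 \right)} = \left(-76 + \left(8 + \left(3 + 4\right) \left(7 - 1\right)\right)\right) \left(-6 - 7\right) = \left(-76 + \left(8 + 7 \cdot 6\right)\right) \left(-6 - 7\right) = \left(-76 + \left(8 + 42\right)\right) \left(-13\right) = \left(-76 + 50\right) \left(-13\right) = \left(-26\right) \left(-13\right) = 338$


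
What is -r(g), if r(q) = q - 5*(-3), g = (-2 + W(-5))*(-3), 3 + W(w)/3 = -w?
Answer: -3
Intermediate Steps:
W(w) = -9 - 3*w (W(w) = -9 + 3*(-w) = -9 - 3*w)
g = -12 (g = (-2 + (-9 - 3*(-5)))*(-3) = (-2 + (-9 + 15))*(-3) = (-2 + 6)*(-3) = 4*(-3) = -12)
r(q) = 15 + q (r(q) = q + 15 = 15 + q)
-r(g) = -(15 - 12) = -1*3 = -3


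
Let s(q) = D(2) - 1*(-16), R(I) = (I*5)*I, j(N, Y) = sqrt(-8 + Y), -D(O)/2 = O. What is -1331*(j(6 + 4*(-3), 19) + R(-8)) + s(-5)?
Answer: -425908 - 1331*sqrt(11) ≈ -4.3032e+5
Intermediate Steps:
D(O) = -2*O
R(I) = 5*I**2 (R(I) = (5*I)*I = 5*I**2)
s(q) = 12 (s(q) = -2*2 - 1*(-16) = -4 + 16 = 12)
-1331*(j(6 + 4*(-3), 19) + R(-8)) + s(-5) = -1331*(sqrt(-8 + 19) + 5*(-8)**2) + 12 = -1331*(sqrt(11) + 5*64) + 12 = -1331*(sqrt(11) + 320) + 12 = -1331*(320 + sqrt(11)) + 12 = (-425920 - 1331*sqrt(11)) + 12 = -425908 - 1331*sqrt(11)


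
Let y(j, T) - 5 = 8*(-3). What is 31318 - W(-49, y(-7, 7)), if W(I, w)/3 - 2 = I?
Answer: 31459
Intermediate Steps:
y(j, T) = -19 (y(j, T) = 5 + 8*(-3) = 5 - 24 = -19)
W(I, w) = 6 + 3*I
31318 - W(-49, y(-7, 7)) = 31318 - (6 + 3*(-49)) = 31318 - (6 - 147) = 31318 - 1*(-141) = 31318 + 141 = 31459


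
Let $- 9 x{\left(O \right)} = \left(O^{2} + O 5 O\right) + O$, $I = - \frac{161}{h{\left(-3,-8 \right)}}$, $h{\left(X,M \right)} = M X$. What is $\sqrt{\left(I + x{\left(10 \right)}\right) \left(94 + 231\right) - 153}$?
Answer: $\frac{i \sqrt{3507982}}{12} \approx 156.08 i$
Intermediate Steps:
$I = - \frac{161}{24}$ ($I = - \frac{161}{\left(-8\right) \left(-3\right)} = - \frac{161}{24} \approx -6.7083$)
$x{\left(O \right)} = - \frac{2 O^{2}}{3} - \frac{O}{9}$ ($x{\left(O \right)} = - \frac{\left(O^{2} + O 5 O\right) + O}{9} = - \frac{\left(O^{2} + 5 O O\right) + O}{9} = - \frac{\left(O^{2} + 5 O^{2}\right) + O}{9} = - \frac{6 O^{2} + O}{9} = - \frac{O + 6 O^{2}}{9} = - \frac{2 O^{2}}{3} - \frac{O}{9}$)
$\sqrt{\left(I + x{\left(10 \right)}\right) \left(94 + 231\right) - 153} = \sqrt{\left(- \frac{161}{24} - \frac{10 \left(1 + 6 \cdot 10\right)}{9}\right) \left(94 + 231\right) - 153} = \sqrt{\left(- \frac{161}{24} - \frac{10 \left(1 + 60\right)}{9}\right) 325 - 153} = \sqrt{\left(- \frac{161}{24} - \frac{10}{9} \cdot 61\right) 325 - 153} = \sqrt{\left(- \frac{161}{24} - \frac{610}{9}\right) 325 - 153} = \sqrt{\left(- \frac{5363}{72}\right) 325 - 153} = \sqrt{- \frac{1742975}{72} - 153} = \sqrt{- \frac{1753991}{72}} = \frac{i \sqrt{3507982}}{12}$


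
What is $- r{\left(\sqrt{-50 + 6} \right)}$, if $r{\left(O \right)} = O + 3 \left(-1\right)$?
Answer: $3 - 2 i \sqrt{11} \approx 3.0 - 6.6332 i$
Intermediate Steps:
$r{\left(O \right)} = -3 + O$ ($r{\left(O \right)} = O - 3 = -3 + O$)
$- r{\left(\sqrt{-50 + 6} \right)} = - (-3 + \sqrt{-50 + 6}) = - (-3 + \sqrt{-44}) = - (-3 + 2 i \sqrt{11}) = 3 - 2 i \sqrt{11}$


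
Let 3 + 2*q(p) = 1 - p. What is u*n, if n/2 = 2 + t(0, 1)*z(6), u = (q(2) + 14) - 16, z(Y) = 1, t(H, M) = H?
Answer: -16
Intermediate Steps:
q(p) = -1 - p/2 (q(p) = -3/2 + (1 - p)/2 = -3/2 + (1/2 - p/2) = -1 - p/2)
u = -4 (u = ((-1 - 1/2*2) + 14) - 16 = ((-1 - 1) + 14) - 16 = (-2 + 14) - 16 = 12 - 16 = -4)
n = 4 (n = 2*(2 + 0*1) = 2*(2 + 0) = 2*2 = 4)
u*n = -4*4 = -16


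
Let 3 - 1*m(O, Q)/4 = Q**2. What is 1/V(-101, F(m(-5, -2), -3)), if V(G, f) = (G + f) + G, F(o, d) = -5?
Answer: -1/207 ≈ -0.0048309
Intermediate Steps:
m(O, Q) = 12 - 4*Q**2
V(G, f) = f + 2*G
1/V(-101, F(m(-5, -2), -3)) = 1/(-5 + 2*(-101)) = 1/(-5 - 202) = 1/(-207) = -1/207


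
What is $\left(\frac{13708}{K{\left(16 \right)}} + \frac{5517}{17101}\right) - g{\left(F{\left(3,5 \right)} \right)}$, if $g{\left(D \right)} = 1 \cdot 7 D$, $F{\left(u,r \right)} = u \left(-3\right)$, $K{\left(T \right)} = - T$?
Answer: $- \frac{54273607}{68404} \approx -793.43$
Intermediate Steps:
$F{\left(u,r \right)} = - 3 u$
$g{\left(D \right)} = 7 D$
$\left(\frac{13708}{K{\left(16 \right)}} + \frac{5517}{17101}\right) - g{\left(F{\left(3,5 \right)} \right)} = \left(\frac{13708}{\left(-1\right) 16} + \frac{5517}{17101}\right) - 7 \left(\left(-3\right) 3\right) = \left(\frac{13708}{-16} + 5517 \cdot \frac{1}{17101}\right) - 7 \left(-9\right) = \left(13708 \left(- \frac{1}{16}\right) + \frac{5517}{17101}\right) - -63 = \left(- \frac{3427}{4} + \frac{5517}{17101}\right) + 63 = - \frac{58583059}{68404} + 63 = - \frac{54273607}{68404}$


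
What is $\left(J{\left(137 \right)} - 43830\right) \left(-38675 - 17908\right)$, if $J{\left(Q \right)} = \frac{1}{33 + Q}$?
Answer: $\frac{421605534717}{170} \approx 2.48 \cdot 10^{9}$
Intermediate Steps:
$\left(J{\left(137 \right)} - 43830\right) \left(-38675 - 17908\right) = \left(\frac{1}{33 + 137} - 43830\right) \left(-38675 - 17908\right) = \left(\frac{1}{170} - 43830\right) \left(-56583\right) = \left(- \frac{7451099}{170}\right) \left(-56583\right) = \frac{421605534717}{170}$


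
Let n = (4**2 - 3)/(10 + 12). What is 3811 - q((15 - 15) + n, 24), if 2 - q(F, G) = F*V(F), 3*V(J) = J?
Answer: 5530837/1452 ≈ 3809.1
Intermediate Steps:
n = 13/22 (n = (16 - 3)/22 = 13*(1/22) = 13/22 ≈ 0.59091)
V(J) = J/3
q(F, G) = 2 - F**2/3 (q(F, G) = 2 - F*F/3 = 2 - F**2/3)
3811 - q((15 - 15) + n, 24) = 3811 - (2 - ((15 - 15) + 13/22)**2/3) = 3811 - (2 - (0 + 13/22)**2/3) = 3811 - (2 - (13/22)**2/3) = 3811 - (2 - 1/3*169/484) = 3811 - (2 - 169/1452) = 3811 - 1*2735/1452 = 3811 - 2735/1452 = 5530837/1452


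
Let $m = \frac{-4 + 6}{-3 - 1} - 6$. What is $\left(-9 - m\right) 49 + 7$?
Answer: $- \frac{231}{2} \approx -115.5$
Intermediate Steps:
$m = - \frac{13}{2}$ ($m = \frac{2}{-4} - 6 = 2 \left(- \frac{1}{4}\right) - 6 = - \frac{1}{2} - 6 = - \frac{13}{2} \approx -6.5$)
$\left(-9 - m\right) 49 + 7 = \left(-9 - - \frac{13}{2}\right) 49 + 7 = \left(-9 + \frac{13}{2}\right) 49 + 7 = \left(- \frac{5}{2}\right) 49 + 7 = - \frac{245}{2} + 7 = - \frac{231}{2}$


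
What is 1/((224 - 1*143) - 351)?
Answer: -1/270 ≈ -0.0037037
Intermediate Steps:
1/((224 - 1*143) - 351) = 1/((224 - 143) - 351) = 1/(81 - 351) = 1/(-270) = -1/270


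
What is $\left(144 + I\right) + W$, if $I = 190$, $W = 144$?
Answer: $478$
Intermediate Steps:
$\left(144 + I\right) + W = \left(144 + 190\right) + 144 = 334 + 144 = 478$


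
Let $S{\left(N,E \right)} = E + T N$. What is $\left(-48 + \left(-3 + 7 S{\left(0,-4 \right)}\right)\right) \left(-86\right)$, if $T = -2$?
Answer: $6794$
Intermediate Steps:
$S{\left(N,E \right)} = E - 2 N$
$\left(-48 + \left(-3 + 7 S{\left(0,-4 \right)}\right)\right) \left(-86\right) = \left(-48 + \left(-3 + 7 \left(-4 - 0\right)\right)\right) \left(-86\right) = \left(-48 + \left(-3 + 7 \left(-4 + 0\right)\right)\right) \left(-86\right) = \left(-48 + \left(-3 + 7 \left(-4\right)\right)\right) \left(-86\right) = \left(-48 - 31\right) \left(-86\right) = \left(-79\right) \left(-86\right) = 6794$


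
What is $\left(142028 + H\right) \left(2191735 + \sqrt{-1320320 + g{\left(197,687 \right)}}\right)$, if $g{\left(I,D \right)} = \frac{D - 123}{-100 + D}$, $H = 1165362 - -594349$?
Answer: $4168107927165 + \frac{3803478 i \sqrt{113735252753}}{587} \approx 4.1681 \cdot 10^{12} + 2.1852 \cdot 10^{9} i$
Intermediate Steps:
$H = 1759711$ ($H = 1165362 + 594349 = 1759711$)
$g{\left(I,D \right)} = \frac{-123 + D}{-100 + D}$
$\left(142028 + H\right) \left(2191735 + \sqrt{-1320320 + g{\left(197,687 \right)}}\right) = \left(142028 + 1759711\right) \left(2191735 + \sqrt{-1320320 + \frac{-123 + 687}{-100 + 687}}\right) = 1901739 \left(2191735 + \sqrt{-1320320 + \frac{1}{587} \cdot 564}\right) = 1901739 \left(2191735 + \sqrt{-1320320 + \frac{564}{587}}\right) = 1901739 \left(2191735 + \sqrt{- \frac{775027276}{587}}\right) = 1901739 \left(2191735 + \frac{2 i \sqrt{113735252753}}{587}\right) = 4168107927165 + \frac{3803478 i \sqrt{113735252753}}{587}$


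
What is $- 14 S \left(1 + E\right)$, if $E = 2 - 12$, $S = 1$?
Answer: $126$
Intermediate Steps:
$E = -10$ ($E = 2 - 12 = -10$)
$- 14 S \left(1 + E\right) = \left(-14\right) 1 \left(1 - 10\right) = \left(-14\right) \left(-9\right) = 126$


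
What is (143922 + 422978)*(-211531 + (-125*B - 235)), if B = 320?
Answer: -142726145400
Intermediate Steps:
(143922 + 422978)*(-211531 + (-125*B - 235)) = (143922 + 422978)*(-211531 + (-125*320 - 235)) = 566900*(-211531 + (-40000 - 235)) = 566900*(-211531 - 40235) = 566900*(-251766) = -142726145400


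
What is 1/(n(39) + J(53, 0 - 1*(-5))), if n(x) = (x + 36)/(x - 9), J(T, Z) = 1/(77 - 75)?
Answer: 1/3 ≈ 0.33333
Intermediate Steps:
J(T, Z) = 1/2
n(x) = (36 + x)/(-9 + x)
1/(n(39) + J(53, 0 - 1*(-5))) = 1/((36 + 39)/(-9 + 39) + 1/2) = 1/(75/30 + 1/2) = 1/((1/30)*75 + 1/2) = 1/(5/2 + 1/2) = 1/3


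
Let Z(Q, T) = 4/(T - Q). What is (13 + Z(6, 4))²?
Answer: 121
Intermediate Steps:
(13 + Z(6, 4))² = (13 - 4/(6 - 1*4))² = (13 - 4/(6 - 4))² = (13 - 4/2)² = (13 - 4*½)² = (13 - 2)² = 11² = 121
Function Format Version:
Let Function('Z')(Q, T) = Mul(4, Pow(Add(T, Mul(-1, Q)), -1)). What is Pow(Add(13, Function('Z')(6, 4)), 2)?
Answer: 121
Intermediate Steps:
Pow(Add(13, Function('Z')(6, 4)), 2) = Pow(Add(13, Mul(-4, Pow(Add(6, Mul(-1, 4)), -1))), 2) = Pow(Add(13, Mul(-4, Pow(Add(6, -4), -1))), 2) = Pow(Add(13, Mul(-4, Pow(2, -1))), 2) = Pow(Add(13, Mul(-4, Rational(1, 2))), 2) = Pow(Add(13, -2), 2) = Pow(11, 2) = 121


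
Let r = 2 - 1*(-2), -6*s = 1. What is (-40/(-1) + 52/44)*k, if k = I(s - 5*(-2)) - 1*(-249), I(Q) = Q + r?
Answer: 238127/22 ≈ 10824.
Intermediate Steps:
s = -⅙ (s = -⅙*1 = -⅙ ≈ -0.16667)
r = 4 (r = 2 + 2 = 4)
I(Q) = 4 + Q (I(Q) = Q + 4 = 4 + Q)
k = 1577/6 (k = (4 + (-⅙ - 5*(-2))) - 1*(-249) = (4 + (-⅙ + 10)) + 249 = (4 + 59/6) + 249 = 83/6 + 249 = 1577/6 ≈ 262.83)
(-40/(-1) + 52/44)*k = (-40/(-1) + 52/44)*(1577/6) = (-40*(-1) + 52*(1/44))*(1577/6) = (40 + 13/11)*(1577/6) = (453/11)*(1577/6) = 238127/22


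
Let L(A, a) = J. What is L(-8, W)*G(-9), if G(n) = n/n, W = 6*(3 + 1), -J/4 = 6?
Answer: -24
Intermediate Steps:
J = -24 (J = -4*6 = -24)
W = 24 (W = 6*4 = 24)
G(n) = 1
L(A, a) = -24
L(-8, W)*G(-9) = -24*1 = -24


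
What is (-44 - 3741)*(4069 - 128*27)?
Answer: -2320205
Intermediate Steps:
(-44 - 3741)*(4069 - 128*27) = -3785*(4069 - 3456) = -3785*613 = -2320205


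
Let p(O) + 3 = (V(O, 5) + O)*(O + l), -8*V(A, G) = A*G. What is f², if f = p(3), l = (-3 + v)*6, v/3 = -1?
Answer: 103041/64 ≈ 1610.0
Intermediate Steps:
v = -3 (v = 3*(-1) = -3)
l = -36 (l = (-3 - 3)*6 = -6*6 = -36)
V(A, G) = -A*G/8
p(O) = -3 + 3*O*(-36 + O)/8 (p(O) = -3 + (-⅛*O*5 + O)*(O - 36) = -3 + (-5*O/8 + O)*(-36 + O) = -3 + (3*O/8)*(-36 + O) = -3 + 3*O*(-36 + O)/8)
f = -321/8 (f = -3 - 27/2*3 + (3/8)*3² = -3 - 81/2 + (3/8)*9 = -3 - 81/2 + 27/8 = -321/8 ≈ -40.125)
f² = (-321/8)² = 103041/64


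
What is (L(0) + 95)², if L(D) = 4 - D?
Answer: 9801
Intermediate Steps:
(L(0) + 95)² = ((4 - 1*0) + 95)² = ((4 + 0) + 95)² = (4 + 95)² = 99² = 9801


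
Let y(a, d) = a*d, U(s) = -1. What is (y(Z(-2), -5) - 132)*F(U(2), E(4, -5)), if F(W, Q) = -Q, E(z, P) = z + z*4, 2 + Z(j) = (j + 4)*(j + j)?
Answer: 1640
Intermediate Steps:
Z(j) = -2 + 2*j*(4 + j) (Z(j) = -2 + (j + 4)*(j + j) = -2 + (4 + j)*(2*j) = -2 + 2*j*(4 + j))
E(z, P) = 5*z (E(z, P) = z + 4*z = 5*z)
(y(Z(-2), -5) - 132)*F(U(2), E(4, -5)) = ((-2 + 2*(-2)² + 8*(-2))*(-5) - 132)*(-5*4) = ((-2 + 2*4 - 16)*(-5) - 132)*(-1*20) = ((-2 + 8 - 16)*(-5) - 132)*(-20) = (-10*(-5) - 132)*(-20) = (50 - 132)*(-20) = -82*(-20) = 1640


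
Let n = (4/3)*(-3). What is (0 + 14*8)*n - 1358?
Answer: -1806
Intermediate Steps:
n = -4 (n = (4*(⅓))*(-3) = (4/3)*(-3) = -4)
(0 + 14*8)*n - 1358 = (0 + 14*8)*(-4) - 1358 = (0 + 112)*(-4) - 1358 = 112*(-4) - 1358 = -448 - 1358 = -1806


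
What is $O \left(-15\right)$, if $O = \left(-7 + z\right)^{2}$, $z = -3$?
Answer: $-1500$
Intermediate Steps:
$O = 100$ ($O = \left(-7 - 3\right)^{2} = \left(-10\right)^{2} = 100$)
$O \left(-15\right) = 100 \left(-15\right) = -1500$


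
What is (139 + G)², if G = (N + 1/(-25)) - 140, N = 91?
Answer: 5058001/625 ≈ 8092.8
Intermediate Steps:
G = -1226/25 (G = (91 + 1/(-25)) - 140 = (91 - 1/25) - 140 = 2274/25 - 140 = -1226/25 ≈ -49.040)
(139 + G)² = (139 - 1226/25)² = (2249/25)² = 5058001/625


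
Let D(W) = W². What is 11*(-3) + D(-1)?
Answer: -32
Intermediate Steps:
11*(-3) + D(-1) = 11*(-3) + (-1)² = -33 + 1 = -32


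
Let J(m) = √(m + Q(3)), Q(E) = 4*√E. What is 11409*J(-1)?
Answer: 11409*√(-1 + 4*√3) ≈ 27779.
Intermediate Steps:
J(m) = √(m + 4*√3)
11409*J(-1) = 11409*√(-1 + 4*√3)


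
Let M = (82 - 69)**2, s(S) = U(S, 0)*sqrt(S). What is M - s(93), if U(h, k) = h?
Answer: 169 - 93*sqrt(93) ≈ -727.86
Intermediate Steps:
s(S) = S**(3/2) (s(S) = S*sqrt(S) = S**(3/2))
M = 169 (M = 13**2 = 169)
M - s(93) = 169 - 93**(3/2) = 169 - 93*sqrt(93)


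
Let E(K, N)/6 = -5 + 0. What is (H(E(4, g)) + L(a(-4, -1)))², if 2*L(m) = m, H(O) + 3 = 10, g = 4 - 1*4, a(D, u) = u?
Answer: 169/4 ≈ 42.250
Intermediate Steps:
g = 0 (g = 4 - 4 = 0)
E(K, N) = -30 (E(K, N) = 6*(-5 + 0) = 6*(-5) = -30)
H(O) = 7 (H(O) = -3 + 10 = 7)
L(m) = m/2
(H(E(4, g)) + L(a(-4, -1)))² = (7 + (½)*(-1))² = (7 - ½)² = (13/2)² = 169/4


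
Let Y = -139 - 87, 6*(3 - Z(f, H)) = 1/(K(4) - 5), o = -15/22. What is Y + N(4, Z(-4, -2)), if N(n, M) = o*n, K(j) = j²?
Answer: -2516/11 ≈ -228.73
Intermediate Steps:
o = -15/22 (o = -15*1/22 = -15/22 ≈ -0.68182)
Z(f, H) = 197/66 (Z(f, H) = 3 - 1/(6*(4² - 5)) = 3 - 1/(6*(16 - 5)) = 3 - ⅙/11 = 3 - ⅙*1/11 = 3 - 1/66 = 197/66)
Y = -226
N(n, M) = -15*n/22
Y + N(4, Z(-4, -2)) = -226 - 15/22*4 = -226 - 30/11 = -2516/11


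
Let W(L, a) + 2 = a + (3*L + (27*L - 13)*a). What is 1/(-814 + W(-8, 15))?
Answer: -1/4260 ≈ -0.00023474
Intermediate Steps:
W(L, a) = -2 + a + 3*L + a*(-13 + 27*L) (W(L, a) = -2 + (a + (3*L + (27*L - 13)*a)) = -2 + (a + (3*L + (-13 + 27*L)*a)) = -2 + (a + (3*L + a*(-13 + 27*L))) = -2 + (a + 3*L + a*(-13 + 27*L)) = -2 + a + 3*L + a*(-13 + 27*L))
1/(-814 + W(-8, 15)) = 1/(-814 + (-2 - 12*15 + 3*(-8) + 27*(-8)*15)) = 1/(-814 + (-2 - 180 - 24 - 3240)) = 1/(-814 - 3446) = 1/(-4260) = -1/4260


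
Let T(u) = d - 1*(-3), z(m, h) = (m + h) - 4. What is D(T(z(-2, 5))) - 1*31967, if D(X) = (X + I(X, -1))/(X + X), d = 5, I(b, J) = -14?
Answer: -255739/8 ≈ -31967.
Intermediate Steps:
z(m, h) = -4 + h + m (z(m, h) = (h + m) - 4 = -4 + h + m)
T(u) = 8 (T(u) = 5 - 1*(-3) = 5 + 3 = 8)
D(X) = (-14 + X)/(2*X) (D(X) = (X - 14)/(X + X) = (-14 + X)/((2*X)) = (-14 + X)*(1/(2*X)) = (-14 + X)/(2*X))
D(T(z(-2, 5))) - 1*31967 = (1/2)*(-14 + 8)/8 - 1*31967 = (1/2)*(1/8)*(-6) - 31967 = -3/8 - 31967 = -255739/8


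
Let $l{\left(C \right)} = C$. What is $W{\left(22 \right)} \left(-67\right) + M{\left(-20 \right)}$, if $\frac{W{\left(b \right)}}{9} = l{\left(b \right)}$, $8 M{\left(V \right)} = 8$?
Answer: $-13265$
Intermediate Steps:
$M{\left(V \right)} = 1$ ($M{\left(V \right)} = \frac{1}{8} \cdot 8 = 1$)
$W{\left(b \right)} = 9 b$
$W{\left(22 \right)} \left(-67\right) + M{\left(-20 \right)} = 9 \cdot 22 \left(-67\right) + 1 = 198 \left(-67\right) + 1 = -13266 + 1 = -13265$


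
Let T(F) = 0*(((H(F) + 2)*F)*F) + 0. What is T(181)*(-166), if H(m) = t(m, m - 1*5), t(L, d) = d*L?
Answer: 0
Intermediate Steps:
t(L, d) = L*d
H(m) = m*(-5 + m) (H(m) = m*(m - 1*5) = m*(m - 5) = m*(-5 + m))
T(F) = 0 (T(F) = 0*(((F*(-5 + F) + 2)*F)*F) + 0 = 0*(((2 + F*(-5 + F))*F)*F) + 0 = 0*((F*(2 + F*(-5 + F)))*F) + 0 = 0*(F²*(2 + F*(-5 + F))) + 0 = 0 + 0 = 0)
T(181)*(-166) = 0*(-166) = 0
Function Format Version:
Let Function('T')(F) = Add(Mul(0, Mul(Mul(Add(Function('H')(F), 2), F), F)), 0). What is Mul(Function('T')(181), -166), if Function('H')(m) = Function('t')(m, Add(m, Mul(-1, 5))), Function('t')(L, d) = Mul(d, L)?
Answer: 0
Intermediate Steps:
Function('t')(L, d) = Mul(L, d)
Function('H')(m) = Mul(m, Add(-5, m)) (Function('H')(m) = Mul(m, Add(m, Mul(-1, 5))) = Mul(m, Add(m, -5)) = Mul(m, Add(-5, m)))
Function('T')(F) = 0 (Function('T')(F) = Add(Mul(0, Mul(Mul(Add(Mul(F, Add(-5, F)), 2), F), F)), 0) = Add(Mul(0, Mul(Mul(Add(2, Mul(F, Add(-5, F))), F), F)), 0) = Add(Mul(0, Mul(Mul(F, Add(2, Mul(F, Add(-5, F)))), F)), 0) = Add(Mul(0, Mul(Pow(F, 2), Add(2, Mul(F, Add(-5, F))))), 0) = Add(0, 0) = 0)
Mul(Function('T')(181), -166) = Mul(0, -166) = 0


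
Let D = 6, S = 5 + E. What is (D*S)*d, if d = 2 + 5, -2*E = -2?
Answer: 252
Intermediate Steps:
E = 1 (E = -½*(-2) = 1)
S = 6 (S = 5 + 1 = 6)
d = 7
(D*S)*d = (6*6)*7 = 36*7 = 252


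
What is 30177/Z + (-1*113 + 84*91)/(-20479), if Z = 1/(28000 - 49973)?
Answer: -13579199374390/20479 ≈ -6.6308e+8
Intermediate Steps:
Z = -1/21973 (Z = 1/(-21973) = -1/21973 ≈ -4.5510e-5)
30177/Z + (-1*113 + 84*91)/(-20479) = 30177/(-1/21973) + (-1*113 + 84*91)/(-20479) = 30177*(-21973) + (-113 + 7644)*(-1/20479) = -663079221 + 7531*(-1/20479) = -663079221 - 7531/20479 = -13579199374390/20479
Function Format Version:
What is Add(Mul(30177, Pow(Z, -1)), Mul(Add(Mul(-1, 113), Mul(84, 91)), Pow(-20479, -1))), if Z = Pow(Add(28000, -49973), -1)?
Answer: Rational(-13579199374390, 20479) ≈ -6.6308e+8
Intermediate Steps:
Z = Rational(-1, 21973) (Z = Pow(-21973, -1) = Rational(-1, 21973) ≈ -4.5510e-5)
Add(Mul(30177, Pow(Z, -1)), Mul(Add(Mul(-1, 113), Mul(84, 91)), Pow(-20479, -1))) = Add(Mul(30177, Pow(Rational(-1, 21973), -1)), Mul(Add(Mul(-1, 113), Mul(84, 91)), Pow(-20479, -1))) = Add(Mul(30177, -21973), Mul(Add(-113, 7644), Rational(-1, 20479))) = Add(-663079221, Mul(7531, Rational(-1, 20479))) = Add(-663079221, Rational(-7531, 20479)) = Rational(-13579199374390, 20479)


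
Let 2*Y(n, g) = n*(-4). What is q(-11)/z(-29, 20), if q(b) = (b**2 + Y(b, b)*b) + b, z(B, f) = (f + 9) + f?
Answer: -132/49 ≈ -2.6939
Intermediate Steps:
Y(n, g) = -2*n (Y(n, g) = (n*(-4))/2 = (-4*n)/2 = -2*n)
z(B, f) = 9 + 2*f (z(B, f) = (9 + f) + f = 9 + 2*f)
q(b) = b - b**2 (q(b) = (b**2 + (-2*b)*b) + b = (b**2 - 2*b**2) + b = -b**2 + b = b - b**2)
q(-11)/z(-29, 20) = (-11*(1 - 1*(-11)))/(9 + 2*20) = (-11*(1 + 11))/(9 + 40) = -11*12/49 = -132*1/49 = -132/49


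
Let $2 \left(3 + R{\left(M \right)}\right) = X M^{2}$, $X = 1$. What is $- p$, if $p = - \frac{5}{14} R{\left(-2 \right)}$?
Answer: $- \frac{5}{14} \approx -0.35714$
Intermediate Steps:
$R{\left(M \right)} = -3 + \frac{M^{2}}{2}$ ($R{\left(M \right)} = -3 + \frac{1 M^{2}}{2} = -3 + \frac{M^{2}}{2}$)
$p = \frac{5}{14}$ ($p = - \frac{5}{14} \left(-3 + \frac{\left(-2\right)^{2}}{2}\right) = \left(-5\right) \frac{1}{14} \left(-3 + \frac{1}{2} \cdot 4\right) = - \frac{5 \left(-3 + 2\right)}{14} = \left(- \frac{5}{14}\right) \left(-1\right) = \frac{5}{14} \approx 0.35714$)
$- p = \left(-1\right) \frac{5}{14} = - \frac{5}{14}$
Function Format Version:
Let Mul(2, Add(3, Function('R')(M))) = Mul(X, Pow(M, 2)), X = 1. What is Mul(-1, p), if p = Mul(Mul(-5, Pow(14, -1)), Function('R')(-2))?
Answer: Rational(-5, 14) ≈ -0.35714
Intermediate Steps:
Function('R')(M) = Add(-3, Mul(Rational(1, 2), Pow(M, 2))) (Function('R')(M) = Add(-3, Mul(Rational(1, 2), Mul(1, Pow(M, 2)))) = Add(-3, Mul(Rational(1, 2), Pow(M, 2))))
p = Rational(5, 14) (p = Mul(Mul(-5, Pow(14, -1)), Add(-3, Mul(Rational(1, 2), Pow(-2, 2)))) = Mul(Mul(-5, Rational(1, 14)), Add(-3, Mul(Rational(1, 2), 4))) = Mul(Rational(-5, 14), Add(-3, 2)) = Mul(Rational(-5, 14), -1) = Rational(5, 14) ≈ 0.35714)
Mul(-1, p) = Mul(-1, Rational(5, 14)) = Rational(-5, 14)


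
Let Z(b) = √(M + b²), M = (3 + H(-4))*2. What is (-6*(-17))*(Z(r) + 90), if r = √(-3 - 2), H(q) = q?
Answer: 9180 + 102*I*√7 ≈ 9180.0 + 269.87*I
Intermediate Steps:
M = -2 (M = (3 - 4)*2 = -1*2 = -2)
r = I*√5 (r = √(-5) = I*√5 ≈ 2.2361*I)
Z(b) = √(-2 + b²)
(-6*(-17))*(Z(r) + 90) = (-6*(-17))*(√(-2 + (I*√5)²) + 90) = 102*(√(-2 - 5) + 90) = 102*(√(-7) + 90) = 102*(I*√7 + 90) = 102*(90 + I*√7) = 9180 + 102*I*√7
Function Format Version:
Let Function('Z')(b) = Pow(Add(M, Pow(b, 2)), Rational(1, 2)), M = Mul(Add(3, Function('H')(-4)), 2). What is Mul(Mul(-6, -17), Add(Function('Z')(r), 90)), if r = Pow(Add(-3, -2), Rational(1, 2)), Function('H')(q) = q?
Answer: Add(9180, Mul(102, I, Pow(7, Rational(1, 2)))) ≈ Add(9180.0, Mul(269.87, I))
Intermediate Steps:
M = -2 (M = Mul(Add(3, -4), 2) = Mul(-1, 2) = -2)
r = Mul(I, Pow(5, Rational(1, 2))) (r = Pow(-5, Rational(1, 2)) = Mul(I, Pow(5, Rational(1, 2))) ≈ Mul(2.2361, I))
Function('Z')(b) = Pow(Add(-2, Pow(b, 2)), Rational(1, 2))
Mul(Mul(-6, -17), Add(Function('Z')(r), 90)) = Mul(Mul(-6, -17), Add(Pow(Add(-2, Pow(Mul(I, Pow(5, Rational(1, 2))), 2)), Rational(1, 2)), 90)) = Mul(102, Add(Pow(Add(-2, -5), Rational(1, 2)), 90)) = Mul(102, Add(Pow(-7, Rational(1, 2)), 90)) = Mul(102, Add(Mul(I, Pow(7, Rational(1, 2))), 90)) = Mul(102, Add(90, Mul(I, Pow(7, Rational(1, 2))))) = Add(9180, Mul(102, I, Pow(7, Rational(1, 2))))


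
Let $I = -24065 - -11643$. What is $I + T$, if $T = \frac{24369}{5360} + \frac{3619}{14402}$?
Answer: $- \frac{479271225831}{38597360} \approx -12417.0$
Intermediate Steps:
$T = \frac{185180089}{38597360}$ ($T = 24369 \cdot \frac{1}{5360} + 3619 \cdot \frac{1}{14402} = \frac{24369}{5360} + \frac{3619}{14402} = \frac{185180089}{38597360} \approx 4.7977$)
$I = -12422$ ($I = -24065 + 11643 = -12422$)
$I + T = -12422 + \frac{185180089}{38597360} = - \frac{479271225831}{38597360}$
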